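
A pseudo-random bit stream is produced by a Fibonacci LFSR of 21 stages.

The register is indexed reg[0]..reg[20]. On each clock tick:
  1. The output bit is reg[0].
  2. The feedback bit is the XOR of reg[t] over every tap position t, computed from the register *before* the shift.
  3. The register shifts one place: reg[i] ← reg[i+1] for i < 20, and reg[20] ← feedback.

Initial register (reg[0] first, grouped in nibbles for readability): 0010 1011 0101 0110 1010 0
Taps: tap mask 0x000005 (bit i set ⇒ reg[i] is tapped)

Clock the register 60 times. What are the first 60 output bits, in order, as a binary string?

step | reg (before) | out | fb
   0 | 001010110101011010100 | 0 | 1
   1 | 010101101010110101001 | 0 | 0
   2 | 101011010101101010010 | 1 | 0
   3 | 010110101011010100100 | 0 | 0
   4 | 101101010110101001000 | 1 | 0
   5 | 011010101101010010000 | 0 | 1
   6 | 110101011010100100001 | 1 | 1
   7 | 101010110101001000011 | 1 | 0
   8 | 010101101010010000110 | 0 | 0
   9 | 101011010100100001100 | 1 | 0
  10 | 010110101001000011000 | 0 | 0
  11 | 101101010010000110000 | 1 | 0
  12 | 011010100100001100000 | 0 | 1
  13 | 110101001000011000001 | 1 | 1
  14 | 101010010000110000011 | 1 | 0
  15 | 010100100001100000110 | 0 | 0
  16 | 101001000011000001100 | 1 | 0
  17 | 010010000110000011000 | 0 | 0
  18 | 100100001100000110000 | 1 | 1
  19 | 001000011000001100001 | 0 | 1
  20 | 010000110000011000011 | 0 | 0
  21 | 100001100000110000110 | 1 | 1
  22 | 000011000001100001101 | 0 | 0
  23 | 000110000011000011010 | 0 | 0
  24 | 001100000110000110100 | 0 | 1
  25 | 011000001100001101001 | 0 | 1
  26 | 110000011000011010011 | 1 | 1
  27 | 100000110000110100111 | 1 | 1
  28 | 000001100001101001111 | 0 | 0
  29 | 000011000011010011110 | 0 | 0
  30 | 000110000110100111100 | 0 | 0
  31 | 001100001101001111000 | 0 | 1
  32 | 011000011010011110001 | 0 | 1
  33 | 110000110100111100011 | 1 | 1
  34 | 100001101001111000111 | 1 | 1
  35 | 000011010011110001111 | 0 | 0
  36 | 000110100111100011110 | 0 | 0
  37 | 001101001111000111100 | 0 | 1
  38 | 011010011110001111001 | 0 | 1
  39 | 110100111100011110011 | 1 | 1
  40 | 101001111000111100111 | 1 | 0
  41 | 010011110001111001110 | 0 | 0
  42 | 100111100011110011100 | 1 | 1
  43 | 001111000111100111001 | 0 | 1
  44 | 011110001111001110011 | 0 | 1
  45 | 111100011110011100111 | 1 | 0
  46 | 111000111100111001110 | 1 | 0
  47 | 110001111001110011100 | 1 | 1
  48 | 100011110011100111001 | 1 | 1
  49 | 000111100111001110011 | 0 | 0
  50 | 001111001110011100110 | 0 | 1
  51 | 011110011100111001101 | 0 | 1
  52 | 111100111001110011011 | 1 | 0
  53 | 111001110011100110110 | 1 | 0
  54 | 110011100111001101100 | 1 | 1
  55 | 100111001110011011001 | 1 | 1
  56 | 001110011100110110011 | 0 | 1
  57 | 011100111001101100111 | 0 | 1
  58 | 111001110011011001111 | 1 | 0
  59 | 110011100110110011110 | 1 | 1

001010110101011010100100001100000110000110100111100011110011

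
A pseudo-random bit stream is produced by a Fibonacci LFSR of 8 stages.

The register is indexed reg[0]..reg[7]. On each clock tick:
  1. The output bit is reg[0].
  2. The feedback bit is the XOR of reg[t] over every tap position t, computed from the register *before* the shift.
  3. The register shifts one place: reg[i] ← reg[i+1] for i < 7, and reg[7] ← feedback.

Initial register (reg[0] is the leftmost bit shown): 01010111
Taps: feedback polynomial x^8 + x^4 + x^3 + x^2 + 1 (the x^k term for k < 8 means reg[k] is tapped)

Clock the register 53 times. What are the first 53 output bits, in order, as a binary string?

01010111110010100001001111111100001011110001101000000

tick  register→output (feedback)
  0  01010111→0 (1)
  1  10101111→1 (1)
  2  01011111→0 (0)
  3  10111110→1 (0)
  4  01111100→0 (1)
  5  11111001→1 (0)
  6  11110010→1 (1)
  7  11100101→1 (0)
  8  11001010→1 (0)
  9  10010100→1 (0)
 10  00101000→0 (0)
 11  01010000→0 (1)
 12  10100001→1 (0)
 13  01000010→0 (0)
 14  10000100→1 (1)
 15  00001001→0 (1)
 16  00010011→0 (1)
 17  00100111→0 (1)
 18  01001111→0 (1)
 19  10011111→1 (1)
 20  00111111→0 (1)
 21  01111111→0 (1)
 22  11111111→1 (0)
 23  11111110→1 (0)
 24  11111100→1 (0)
 25  11111000→1 (0)
 26  11110000→1 (1)
 27  11100001→1 (0)
 28  11000010→1 (1)
 29  10000101→1 (1)
 30  00001011→0 (1)
 31  00010111→0 (1)
 32  00101111→0 (0)
 33  01011110→0 (0)
 34  10111100→1 (0)
 35  01111000→0 (1)
 36  11110001→1 (1)
 37  11100011→1 (0)
 38  11000110→1 (1)
 39  10001101→1 (0)
 40  00011010→0 (0)
 41  00110100→0 (0)
 42  01101000→0 (0)
 43  11010000→1 (0)
 44  10100000→1 (0)
 45  01000000→0 (0)
 46  10000000→1 (1)
 47  00000001→0 (0)
 48  00000010→0 (0)
 49  00000100→0 (0)
 50  00001000→0 (1)
 51  00010001→0 (1)
 52  00100011→0 (1)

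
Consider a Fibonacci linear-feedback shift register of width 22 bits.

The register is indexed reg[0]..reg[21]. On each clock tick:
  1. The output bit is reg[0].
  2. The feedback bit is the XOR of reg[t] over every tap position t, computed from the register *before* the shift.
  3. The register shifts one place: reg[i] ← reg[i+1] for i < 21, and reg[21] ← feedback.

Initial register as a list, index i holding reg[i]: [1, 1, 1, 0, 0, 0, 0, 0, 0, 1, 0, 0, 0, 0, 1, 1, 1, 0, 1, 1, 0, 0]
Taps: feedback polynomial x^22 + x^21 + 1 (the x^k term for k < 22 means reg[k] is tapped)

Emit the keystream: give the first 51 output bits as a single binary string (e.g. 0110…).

k : reg_k → out_k, fb_k
0: 1110000001000011101100 → 1, fb=1
1: 1100000010000111011001 → 1, fb=0
2: 1000000100001110110010 → 1, fb=1
3: 0000001000011101100101 → 0, fb=1
4: 0000010000111011001011 → 0, fb=1
5: 0000100001110110010111 → 0, fb=1
6: 0001000011101100101111 → 0, fb=1
7: 0010000111011001011111 → 0, fb=1
8: 0100001110110010111111 → 0, fb=1
9: 1000011101100101111111 → 1, fb=0
10: 0000111011001011111110 → 0, fb=0
11: 0001110110010111111100 → 0, fb=0
12: 0011101100101111111000 → 0, fb=0
13: 0111011001011111110000 → 0, fb=0
14: 1110110010111111100000 → 1, fb=1
15: 1101100101111111000001 → 1, fb=0
16: 1011001011111110000010 → 1, fb=1
17: 0110010111111100000101 → 0, fb=1
18: 1100101111111000001011 → 1, fb=0
19: 1001011111110000010110 → 1, fb=1
20: 0010111111100000101101 → 0, fb=1
21: 0101111111000001011011 → 0, fb=1
22: 1011111110000010110111 → 1, fb=0
23: 0111111100000101101110 → 0, fb=0
24: 1111111000001011011100 → 1, fb=1
25: 1111110000010110111001 → 1, fb=0
26: 1111100000101101110010 → 1, fb=1
27: 1111000001011011100101 → 1, fb=0
28: 1110000010110111001010 → 1, fb=1
29: 1100000101101110010101 → 1, fb=0
30: 1000001011011100101010 → 1, fb=1
31: 0000010110111001010101 → 0, fb=1
32: 0000101101110010101011 → 0, fb=1
33: 0001011011100101010111 → 0, fb=1
34: 0010110111001010101111 → 0, fb=1
35: 0101101110010101011111 → 0, fb=1
36: 1011011100101010111111 → 1, fb=0
37: 0110111001010101111110 → 0, fb=0
38: 1101110010101011111100 → 1, fb=1
39: 1011100101010111111001 → 1, fb=0
40: 0111001010101111110010 → 0, fb=0
41: 1110010101011111100100 → 1, fb=1
42: 1100101010111111001001 → 1, fb=0
43: 1001010101111110010010 → 1, fb=1
44: 0010101011111100100101 → 0, fb=1
45: 0101010111111001001011 → 0, fb=1
46: 1010101111110010010111 → 1, fb=0
47: 0101011111100100101110 → 0, fb=0
48: 1010111111001001011100 → 1, fb=1
49: 0101111110010010111001 → 0, fb=1
50: 1011111100100101110011 → 1, fb=0

111000000100001110110010111111100000101101110010101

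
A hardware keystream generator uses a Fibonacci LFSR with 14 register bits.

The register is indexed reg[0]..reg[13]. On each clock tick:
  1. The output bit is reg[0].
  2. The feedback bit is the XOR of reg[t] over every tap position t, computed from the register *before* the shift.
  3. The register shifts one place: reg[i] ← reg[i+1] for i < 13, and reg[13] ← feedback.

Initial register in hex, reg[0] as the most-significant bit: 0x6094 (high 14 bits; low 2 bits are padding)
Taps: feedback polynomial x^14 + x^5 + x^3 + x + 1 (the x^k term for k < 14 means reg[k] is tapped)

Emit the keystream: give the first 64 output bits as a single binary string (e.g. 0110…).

step | reg (before) | out | fb
   0 | 01100000100101 | 0 | 1
   1 | 11000001001011 | 1 | 0
   2 | 10000010010110 | 1 | 1
   3 | 00000100101101 | 0 | 1
   4 | 00001001011011 | 0 | 0
   5 | 00010010110110 | 0 | 1
   6 | 00100101101101 | 0 | 1
   7 | 01001011011011 | 0 | 1
   8 | 10010110110111 | 1 | 1
   9 | 00101101101111 | 0 | 1
  10 | 01011011011111 | 0 | 0
  11 | 10110110111110 | 1 | 1
  12 | 01101101111101 | 0 | 0
  13 | 11011011111010 | 1 | 1
  14 | 10110111110101 | 1 | 1
  15 | 01101111101011 | 0 | 0
  16 | 11011111010110 | 1 | 0
  17 | 10111110101100 | 1 | 1
  18 | 01111101011001 | 0 | 1
  19 | 11111010110011 | 1 | 1
  20 | 11110101100111 | 1 | 0
  21 | 11101011001110 | 1 | 0
  22 | 11010110011100 | 1 | 0
  23 | 10101100111000 | 1 | 0
  24 | 01011001110000 | 0 | 0
  25 | 10110011100000 | 1 | 0
  26 | 01100111000000 | 0 | 0
  27 | 11001110000000 | 1 | 1
  28 | 10011100000001 | 1 | 1
  29 | 00111000000011 | 0 | 1
  30 | 01110000000111 | 0 | 0
  31 | 11100000001110 | 1 | 0
  32 | 11000000011100 | 1 | 0
  33 | 10000000111000 | 1 | 1
  34 | 00000001110001 | 0 | 0
  35 | 00000011100010 | 0 | 0
  36 | 00000111000100 | 0 | 1
  37 | 00001110001001 | 0 | 1
  38 | 00011100010011 | 0 | 0
  39 | 00111000100110 | 0 | 1
  40 | 01110001001101 | 0 | 0
  41 | 11100010011010 | 1 | 0
  42 | 11000100110100 | 1 | 1
  43 | 10001001101001 | 1 | 1
  44 | 00010011010011 | 0 | 1
  45 | 00100110100111 | 0 | 1
  46 | 01001101001111 | 0 | 0
  47 | 10011010011110 | 1 | 0
  48 | 00110100111100 | 0 | 0
  49 | 01101001111000 | 0 | 1
  50 | 11010011110001 | 1 | 1
  51 | 10100111100011 | 1 | 0
  52 | 01001111000110 | 0 | 0
  53 | 10011110001100 | 1 | 1
  54 | 00111100011001 | 0 | 0
  55 | 01111000110010 | 0 | 0
  56 | 11110001100100 | 1 | 1
  57 | 11100011001001 | 1 | 0
  58 | 11000110010010 | 1 | 1
  59 | 10001100100101 | 1 | 0
  60 | 00011001001010 | 0 | 1
  61 | 00110010010101 | 0 | 1
  62 | 01100100101011 | 0 | 0
  63 | 11001001010110 | 1 | 0

0110000010010110110111110101100111000000011100010011010011110001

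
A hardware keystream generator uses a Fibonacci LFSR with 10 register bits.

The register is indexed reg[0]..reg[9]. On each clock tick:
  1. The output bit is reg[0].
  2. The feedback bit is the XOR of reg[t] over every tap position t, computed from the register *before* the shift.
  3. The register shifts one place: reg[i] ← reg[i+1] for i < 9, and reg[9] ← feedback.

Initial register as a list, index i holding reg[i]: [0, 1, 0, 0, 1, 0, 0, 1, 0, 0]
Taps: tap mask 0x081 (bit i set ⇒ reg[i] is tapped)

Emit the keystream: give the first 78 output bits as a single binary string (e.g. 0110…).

step | reg (before) | out | fb
   0 | 0100100100 | 0 | 1
   1 | 1001001001 | 1 | 1
   2 | 0010010011 | 0 | 0
   3 | 0100100110 | 0 | 1
   4 | 1001001101 | 1 | 0
   5 | 0010011010 | 0 | 0
   6 | 0100110100 | 0 | 1
   7 | 1001101001 | 1 | 1
   8 | 0011010011 | 0 | 0
   9 | 0110100110 | 0 | 1
  10 | 1101001101 | 1 | 0
  11 | 1010011010 | 1 | 1
  12 | 0100110101 | 0 | 1
  13 | 1001101011 | 1 | 1
  14 | 0011010111 | 0 | 1
  15 | 0110101111 | 0 | 1
  16 | 1101011111 | 1 | 0
  17 | 1010111110 | 1 | 0
  18 | 0101111100 | 0 | 1
  19 | 1011111001 | 1 | 1
  20 | 0111110011 | 0 | 0
  21 | 1111100110 | 1 | 0
  22 | 1111001100 | 1 | 0
  23 | 1110011000 | 1 | 1
  24 | 1100110001 | 1 | 1
  25 | 1001100011 | 1 | 1
  26 | 0011000111 | 0 | 1
  27 | 0110001111 | 0 | 1
  28 | 1100011111 | 1 | 0
  29 | 1000111110 | 1 | 0
  30 | 0001111100 | 0 | 1
  31 | 0011111001 | 0 | 0
  32 | 0111110010 | 0 | 0
  33 | 1111100100 | 1 | 0
  34 | 1111001000 | 1 | 1
  35 | 1110010001 | 1 | 1
  36 | 1100100011 | 1 | 1
  37 | 1001000111 | 1 | 0
  38 | 0010001110 | 0 | 1
  39 | 0100011101 | 0 | 1
  40 | 1000111011 | 1 | 1
  41 | 0001110111 | 0 | 1
  42 | 0011101111 | 0 | 1
  43 | 0111011111 | 0 | 1
  44 | 1110111111 | 1 | 0
  45 | 1101111110 | 1 | 0
  46 | 1011111100 | 1 | 0
  47 | 0111111000 | 0 | 0
  48 | 1111110000 | 1 | 1
  49 | 1111100001 | 1 | 1
  50 | 1111000011 | 1 | 1
  51 | 1110000111 | 1 | 0
  52 | 1100001110 | 1 | 0
  53 | 1000011100 | 1 | 0
  54 | 0000111000 | 0 | 0
  55 | 0001110000 | 0 | 0
  56 | 0011100000 | 0 | 0
  57 | 0111000000 | 0 | 0
  58 | 1110000000 | 1 | 1
  59 | 1100000001 | 1 | 1
  60 | 1000000011 | 1 | 1
  61 | 0000000111 | 0 | 1
  62 | 0000001111 | 0 | 1
  63 | 0000011111 | 0 | 1
  64 | 0000111111 | 0 | 1
  65 | 0001111111 | 0 | 1
  66 | 0011111111 | 0 | 1
  67 | 0111111111 | 0 | 1
  68 | 1111111111 | 1 | 0
  69 | 1111111110 | 1 | 0
  70 | 1111111100 | 1 | 0
  71 | 1111111000 | 1 | 1
  72 | 1111110001 | 1 | 1
  73 | 1111100011 | 1 | 1
  74 | 1111000111 | 1 | 0
  75 | 1110001110 | 1 | 0
  76 | 1100011100 | 1 | 0
  77 | 1000111000 | 1 | 1

010010010011010011010111110011000111110010001110111111000011100000001111111111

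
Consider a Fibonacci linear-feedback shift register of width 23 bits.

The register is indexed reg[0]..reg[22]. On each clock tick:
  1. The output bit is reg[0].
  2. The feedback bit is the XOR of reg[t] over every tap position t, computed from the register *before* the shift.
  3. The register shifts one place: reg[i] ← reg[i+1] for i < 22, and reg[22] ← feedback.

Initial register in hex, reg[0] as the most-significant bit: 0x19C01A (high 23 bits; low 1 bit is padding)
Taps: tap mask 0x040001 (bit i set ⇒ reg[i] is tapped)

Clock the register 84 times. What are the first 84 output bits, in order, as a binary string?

step | reg (before) | out | fb
   0 | 00011001110000000001101 | 0 | 0
   1 | 00110011100000000011010 | 0 | 1
   2 | 01100111000000000110101 | 0 | 1
   3 | 11001110000000001101011 | 1 | 1
   4 | 10011100000000011010111 | 1 | 0
   5 | 00111000000000110101110 | 0 | 0
   6 | 01110000000001101011100 | 0 | 1
   7 | 11100000000011010111001 | 1 | 0
   8 | 11000000000110101110010 | 1 | 0
   9 | 10000000001101011100100 | 1 | 1
  10 | 00000000011010111001001 | 0 | 0
  11 | 00000000110101110010010 | 0 | 1
  12 | 00000001101011100100101 | 0 | 0
  13 | 00000011010111001001010 | 0 | 0
  14 | 00000110101110010010100 | 0 | 1
  15 | 00001101011100100101001 | 0 | 0
  16 | 00011010111001001010010 | 0 | 1
  17 | 00110101110010010100101 | 0 | 0
  18 | 01101011100100101001010 | 0 | 0
  19 | 11010111001001010010100 | 1 | 0
  20 | 10101110010010100101000 | 1 | 1
  21 | 01011100100101001010001 | 0 | 1
  22 | 10111001001010010100011 | 1 | 1
  23 | 01110010010100101000111 | 0 | 0
  24 | 11100100101001010001110 | 1 | 1
  25 | 11001001010010100011101 | 1 | 0
  26 | 10010010100101000111010 | 1 | 0
  27 | 00100101001010001110100 | 0 | 1
  28 | 01001010010100011101001 | 0 | 0
  29 | 10010100101000111010010 | 1 | 0
  30 | 00101001010001110100100 | 0 | 0
  31 | 01010010100011101001000 | 0 | 0
  32 | 10100101000111010010000 | 1 | 0
  33 | 01001010001110100100000 | 0 | 0
  34 | 10010100011101001000000 | 1 | 1
  35 | 00101000111010010000001 | 0 | 0
  36 | 01010001110100100000010 | 0 | 0
  37 | 10100011101001000000100 | 1 | 1
  38 | 01000111010010000001001 | 0 | 0
  39 | 10001110100100000010010 | 1 | 0
  40 | 00011101001000000100100 | 0 | 0
  41 | 00111010010000001001000 | 0 | 0
  42 | 01110100100000010010000 | 0 | 1
  43 | 11101001000000100100001 | 1 | 1
  44 | 11010010000001001000011 | 1 | 1
  45 | 10100100000010010000111 | 1 | 1
  46 | 01001000000100100001111 | 0 | 0
  47 | 10010000001001000011110 | 1 | 0
  48 | 00100000010010000111100 | 0 | 1
  49 | 01000000100100001111001 | 0 | 1
  50 | 10000001001000011110011 | 1 | 0
  51 | 00000010010000111100110 | 0 | 0
  52 | 00000100100001111001100 | 0 | 0
  53 | 00001001000011110011000 | 0 | 1
  54 | 00010010000111100110001 | 0 | 1
  55 | 00100100001111001100011 | 0 | 0
  56 | 01001000011110011000110 | 0 | 0
  57 | 10010000111100110001100 | 1 | 1
  58 | 00100001111001100011001 | 0 | 1
  59 | 01000011110011000110011 | 0 | 1
  60 | 10000111100110001100111 | 1 | 1
  61 | 00001111001100011001111 | 0 | 0
  62 | 00011110011000110011110 | 0 | 1
  63 | 00111100110001100111101 | 0 | 1
  64 | 01111001100011001111011 | 0 | 1
  65 | 11110011000110011110111 | 1 | 0
  66 | 11100110001100111101110 | 1 | 1
  67 | 11001100011001111011101 | 1 | 0
  68 | 10011000110011110111010 | 1 | 0
  69 | 00110001100111101110100 | 0 | 1
  70 | 01100011001111011101001 | 0 | 0
  71 | 11000110011110111010010 | 1 | 0
  72 | 10001100111101110100100 | 1 | 1
  73 | 00011001111011101001001 | 0 | 0
  74 | 00110011110111010010010 | 0 | 1
  75 | 01100111101110100100101 | 0 | 0
  76 | 11001111011101001001010 | 1 | 1
  77 | 10011110111010010010101 | 1 | 0
  78 | 00111101110100100101010 | 0 | 0
  79 | 01111011101001001010100 | 0 | 1
  80 | 11110111010010010101001 | 1 | 1
  81 | 11101110100100101010011 | 1 | 0
  82 | 11011101001001010100110 | 1 | 1
  83 | 10111010010010101001101 | 1 | 1

000110011100000000011010111001001010010100011101001000000100100001111001100011001111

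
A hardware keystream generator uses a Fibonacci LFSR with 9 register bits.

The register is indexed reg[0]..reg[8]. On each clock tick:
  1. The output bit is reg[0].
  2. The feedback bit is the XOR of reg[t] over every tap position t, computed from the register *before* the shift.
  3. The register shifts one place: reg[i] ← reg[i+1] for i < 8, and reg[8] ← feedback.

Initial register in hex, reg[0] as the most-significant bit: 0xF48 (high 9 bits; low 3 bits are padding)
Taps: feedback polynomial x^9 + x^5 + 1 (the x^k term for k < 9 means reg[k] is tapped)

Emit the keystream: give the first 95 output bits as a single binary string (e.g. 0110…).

11110100101100010100110001100000001100110010101100100111111011010010010011011111100101101010000

k : reg_k → out_k, fb_k
0: 111101001 → 1, fb=0
1: 111010010 → 1, fb=1
2: 110100101 → 1, fb=1
3: 101001011 → 1, fb=0
4: 010010110 → 0, fb=0
5: 100101100 → 1, fb=0
6: 001011000 → 0, fb=1
7: 010110001 → 0, fb=0
8: 101100010 → 1, fb=1
9: 011000101 → 0, fb=0
10: 110001010 → 1, fb=0
11: 100010100 → 1, fb=1
12: 000101001 → 0, fb=1
13: 001010011 → 0, fb=0
14: 010100110 → 0, fb=0
15: 101001100 → 1, fb=0
16: 010011000 → 0, fb=1
17: 100110001 → 1, fb=1
18: 001100011 → 0, fb=0
19: 011000110 → 0, fb=0
20: 110001100 → 1, fb=0
21: 100011000 → 1, fb=0
22: 000110000 → 0, fb=0
23: 001100000 → 0, fb=0
24: 011000000 → 0, fb=0
25: 110000000 → 1, fb=1
26: 100000001 → 1, fb=1
27: 000000011 → 0, fb=0
28: 000000110 → 0, fb=0
29: 000001100 → 0, fb=1
30: 000011001 → 0, fb=1
31: 000110011 → 0, fb=0
32: 001100110 → 0, fb=0
33: 011001100 → 0, fb=1
34: 110011001 → 1, fb=0
35: 100110010 → 1, fb=1
36: 001100101 → 0, fb=0
37: 011001010 → 0, fb=1
38: 110010101 → 1, fb=1
39: 100101011 → 1, fb=0
40: 001010110 → 0, fb=0
41: 010101100 → 0, fb=1
42: 101011001 → 1, fb=0
43: 010110010 → 0, fb=0
44: 101100100 → 1, fb=1
45: 011001001 → 0, fb=1
46: 110010011 → 1, fb=1
47: 100100111 → 1, fb=1
48: 001001111 → 0, fb=1
49: 010011111 → 0, fb=1
50: 100111111 → 1, fb=0
51: 001111110 → 0, fb=1
52: 011111101 → 0, fb=1
53: 111111011 → 1, fb=0
54: 111110110 → 1, fb=1
55: 111101101 → 1, fb=0
56: 111011010 → 1, fb=0
57: 110110100 → 1, fb=1
58: 101101001 → 1, fb=0
59: 011010010 → 0, fb=0
60: 110100100 → 1, fb=1
61: 101001001 → 1, fb=0
62: 010010010 → 0, fb=0
63: 100100100 → 1, fb=1
64: 001001001 → 0, fb=1
65: 010010011 → 0, fb=0
66: 100100110 → 1, fb=1
67: 001001101 → 0, fb=1
68: 010011011 → 0, fb=1
69: 100110111 → 1, fb=1
70: 001101111 → 0, fb=1
71: 011011111 → 0, fb=1
72: 110111111 → 1, fb=0
73: 101111110 → 1, fb=0
74: 011111100 → 0, fb=1
75: 111111001 → 1, fb=0
76: 111110010 → 1, fb=1
77: 111100101 → 1, fb=1
78: 111001011 → 1, fb=0
79: 110010110 → 1, fb=1
80: 100101101 → 1, fb=0
81: 001011010 → 0, fb=1
82: 010110101 → 0, fb=0
83: 101101010 → 1, fb=0
84: 011010100 → 0, fb=0
85: 110101000 → 1, fb=0
86: 101010000 → 1, fb=1
87: 010100001 → 0, fb=0
88: 101000010 → 1, fb=1
89: 010000101 → 0, fb=0
90: 100001010 → 1, fb=0
91: 000010100 → 0, fb=0
92: 000101000 → 0, fb=1
93: 001010001 → 0, fb=0
94: 010100010 → 0, fb=0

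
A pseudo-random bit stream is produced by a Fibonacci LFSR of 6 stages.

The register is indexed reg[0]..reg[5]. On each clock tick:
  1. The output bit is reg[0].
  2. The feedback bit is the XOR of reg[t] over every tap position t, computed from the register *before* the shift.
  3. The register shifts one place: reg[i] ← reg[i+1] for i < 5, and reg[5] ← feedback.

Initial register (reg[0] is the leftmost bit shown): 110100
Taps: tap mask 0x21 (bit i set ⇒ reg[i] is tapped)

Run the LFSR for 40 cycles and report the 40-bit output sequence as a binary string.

1101001001110001011110010100011000010000

tick  register→output (feedback)
  0  110100→1 (1)
  1  101001→1 (0)
  2  010010→0 (0)
  3  100100→1 (1)
  4  001001→0 (1)
  5  010011→0 (1)
  6  100111→1 (0)
  7  001110→0 (0)
  8  011100→0 (0)
  9  111000→1 (1)
 10  110001→1 (0)
 11  100010→1 (1)
 12  000101→0 (1)
 13  001011→0 (1)
 14  010111→0 (1)
 15  101111→1 (0)
 16  011110→0 (0)
 17  111100→1 (1)
 18  111001→1 (0)
 19  110010→1 (1)
 20  100101→1 (0)
 21  001010→0 (0)
 22  010100→0 (0)
 23  101000→1 (1)
 24  010001→0 (1)
 25  100011→1 (0)
 26  000110→0 (0)
 27  001100→0 (0)
 28  011000→0 (0)
 29  110000→1 (1)
 30  100001→1 (0)
 31  000010→0 (0)
 32  000100→0 (0)
 33  001000→0 (0)
 34  010000→0 (0)
 35  100000→1 (1)
 36  000001→0 (1)
 37  000011→0 (1)
 38  000111→0 (1)
 39  001111→0 (1)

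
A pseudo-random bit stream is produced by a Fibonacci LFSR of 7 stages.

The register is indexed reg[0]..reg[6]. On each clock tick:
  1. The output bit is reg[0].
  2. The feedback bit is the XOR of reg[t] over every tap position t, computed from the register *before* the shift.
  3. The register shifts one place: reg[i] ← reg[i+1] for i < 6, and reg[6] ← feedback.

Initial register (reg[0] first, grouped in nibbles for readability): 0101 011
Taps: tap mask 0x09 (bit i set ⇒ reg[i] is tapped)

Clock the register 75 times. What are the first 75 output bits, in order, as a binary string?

010101111101001010001101110001111111000011101111001011001001000000100010011

step | reg (before) | out | fb
   0 | 0101011 | 0 | 1
   1 | 1010111 | 1 | 1
   2 | 0101111 | 0 | 1
   3 | 1011111 | 1 | 0
   4 | 0111110 | 0 | 1
   5 | 1111101 | 1 | 0
   6 | 1111010 | 1 | 0
   7 | 1110100 | 1 | 1
   8 | 1101001 | 1 | 0
   9 | 1010010 | 1 | 1
  10 | 0100101 | 0 | 0
  11 | 1001010 | 1 | 0
  12 | 0010100 | 0 | 0
  13 | 0101000 | 0 | 1
  14 | 1010001 | 1 | 1
  15 | 0100011 | 0 | 0
  16 | 1000110 | 1 | 1
  17 | 0001101 | 0 | 1
  18 | 0011011 | 0 | 1
  19 | 0110111 | 0 | 0
  20 | 1101110 | 1 | 0
  21 | 1011100 | 1 | 0
  22 | 0111000 | 0 | 1
  23 | 1110001 | 1 | 1
  24 | 1100011 | 1 | 1
  25 | 1000111 | 1 | 1
  26 | 0001111 | 0 | 1
  27 | 0011111 | 0 | 1
  28 | 0111111 | 0 | 1
  29 | 1111111 | 1 | 0
  30 | 1111110 | 1 | 0
  31 | 1111100 | 1 | 0
  32 | 1111000 | 1 | 0
  33 | 1110000 | 1 | 1
  34 | 1100001 | 1 | 1
  35 | 1000011 | 1 | 1
  36 | 0000111 | 0 | 0
  37 | 0001110 | 0 | 1
  38 | 0011101 | 0 | 1
  39 | 0111011 | 0 | 1
  40 | 1110111 | 1 | 1
  41 | 1101111 | 1 | 0
  42 | 1011110 | 1 | 0
  43 | 0111100 | 0 | 1
  44 | 1111001 | 1 | 0
  45 | 1110010 | 1 | 1
  46 | 1100101 | 1 | 1
  47 | 1001011 | 1 | 0
  48 | 0010110 | 0 | 0
  49 | 0101100 | 0 | 1
  50 | 1011001 | 1 | 0
  51 | 0110010 | 0 | 0
  52 | 1100100 | 1 | 1
  53 | 1001001 | 1 | 0
  54 | 0010010 | 0 | 0
  55 | 0100100 | 0 | 0
  56 | 1001000 | 1 | 0
  57 | 0010000 | 0 | 0
  58 | 0100000 | 0 | 0
  59 | 1000000 | 1 | 1
  60 | 0000001 | 0 | 0
  61 | 0000010 | 0 | 0
  62 | 0000100 | 0 | 0
  63 | 0001000 | 0 | 1
  64 | 0010001 | 0 | 0
  65 | 0100010 | 0 | 0
  66 | 1000100 | 1 | 1
  67 | 0001001 | 0 | 1
  68 | 0010011 | 0 | 0
  69 | 0100110 | 0 | 0
  70 | 1001100 | 1 | 0
  71 | 0011000 | 0 | 1
  72 | 0110001 | 0 | 0
  73 | 1100010 | 1 | 1
  74 | 1000101 | 1 | 1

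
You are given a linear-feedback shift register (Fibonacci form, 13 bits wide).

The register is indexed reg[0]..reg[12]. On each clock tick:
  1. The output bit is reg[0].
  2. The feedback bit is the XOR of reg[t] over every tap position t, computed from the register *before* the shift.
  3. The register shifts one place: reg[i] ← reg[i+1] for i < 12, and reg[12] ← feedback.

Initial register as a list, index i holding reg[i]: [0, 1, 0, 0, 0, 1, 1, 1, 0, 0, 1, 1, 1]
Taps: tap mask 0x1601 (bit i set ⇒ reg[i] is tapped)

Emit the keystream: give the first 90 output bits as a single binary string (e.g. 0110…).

tick  register→output (feedback)
  0  0100011100111→0 (0)
  1  1000111001110→1 (1)
  2  0001110011101→0 (1)
  3  0011100111011→0 (0)
  4  0111001110110→0 (1)
  5  1110011101101→1 (0)
  6  1100111011010→1 (0)
  7  1001110110100→1 (0)
  8  0011101101000→0 (1)
  9  0111011010001→0 (1)
 10  1110110100011→1 (0)
 11  1101101000110→1 (0)
 12  1011010001100→1 (1)
 13  0110100011001→0 (0)
 14  1101000110010→1 (1)
 15  1010001100101→1 (1)
 16  0100011001011→0 (0)
 17  1000110010110→1 (0)
 18  0001100101100→0 (0)
 19  0011001011000→0 (1)
 20  0110010110001→0 (1)
 21  1100101100011→1 (0)
 22  1001011000110→1 (0)
 23  0010110001100→0 (0)
 24  0101100011000→0 (1)
 25  1011000110001→1 (0)
 26  0110001100010→0 (0)
 27  1100011000100→1 (0)
 28  1000110001000→1 (0)
 29  0001100010000→0 (0)
 30  0011000100000→0 (0)
 31  0110001000000→0 (0)
 32  1100010000000→1 (1)
 33  1000100000001→1 (0)
 34  0001000000010→0 (0)
 35  0010000000100→0 (1)
 36  0100000001001→0 (0)
 37  1000000010010→1 (1)
 38  0000000100101→0 (0)
 39  0000001001010→0 (1)
 40  0000010010101→0 (0)
 41  0000100101010→0 (1)
 42  0001001010101→0 (0)
 43  0010010101010→0 (1)
 44  0100101010101→0 (0)
 45  1001010101010→1 (0)
 46  0010101010100→0 (1)
 47  0101010101001→0 (0)
 48  1010101010010→1 (1)
 49  0101010100101→0 (0)
 50  1010101001010→1 (0)
 51  0101010010100→0 (1)
 52  1010100101001→1 (1)
 53  0101001010011→0 (1)
 54  1010010100111→1 (1)
 55  0100101001111→0 (1)
 56  1001010011111→1 (0)
 57  0010100111110→0 (0)
 58  0101001111100→0 (0)
 59  1010011111000→1 (0)
 60  0100111110000→0 (0)
 61  1001111100000→1 (1)
 62  0011111000001→0 (1)
 63  0111110000011→0 (1)
 64  1111100000111→1 (1)
 65  1111000001111→1 (0)
 66  1110000011110→1 (1)
 67  1100000111101→1 (0)
 68  1000001111010→1 (0)
 69  0000011110100→0 (1)
 70  0000111101001→0 (0)
 71  0001111010010→0 (0)
 72  0011110100100→0 (1)
 73  0111101001001→0 (0)
 74  1111010010010→1 (1)
 75  1110100100101→1 (1)
 76  1101001001011→1 (1)
 77  1010010010111→1 (1)
 78  0100100101111→0 (1)
 79  1001001011111→1 (0)
 80  0010010111110→0 (0)
 81  0100101111100→0 (0)
 82  1001011111000→1 (0)
 83  0010111110000→0 (0)
 84  0101111100000→0 (0)
 85  1011111000000→1 (1)
 86  0111110000001→0 (1)
 87  1111100000011→1 (0)
 88  1111000000110→1 (0)
 89  1110000001100→1 (1)

010001110011101101000110010110001100010000000100101010101001010011111000001111010010010111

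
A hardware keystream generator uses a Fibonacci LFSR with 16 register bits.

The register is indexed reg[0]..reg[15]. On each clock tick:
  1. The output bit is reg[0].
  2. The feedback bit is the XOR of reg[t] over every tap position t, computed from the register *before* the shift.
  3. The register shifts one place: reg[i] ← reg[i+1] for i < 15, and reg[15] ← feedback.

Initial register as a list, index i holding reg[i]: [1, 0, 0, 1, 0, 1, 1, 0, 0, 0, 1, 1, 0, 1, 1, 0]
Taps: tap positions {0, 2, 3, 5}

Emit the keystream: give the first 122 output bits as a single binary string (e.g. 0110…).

10010110001101101011100110001110101000100001010101111000010001000101001111111101111111000101101001100100101011000100011011

tick  register→output (feedback)
  0  1001011000110110→1 (1)
  1  0010110001101101→0 (0)
  2  0101100011011010→0 (1)
  3  1011000110110101→1 (1)
  4  0110001101101011→0 (1)
  5  1100011011010111→1 (0)
  6  1000110110101110→1 (0)
  7  0001101101011100→0 (1)
  8  0011011010111001→0 (1)
  9  0110110101110011→0 (0)
 10  1101101011100110→1 (0)
 11  1011010111001100→1 (0)
 12  0110101110011000→0 (1)
 13  1101011100110001→1 (1)
 14  1010111001100011→1 (1)
 15  0101110011000111→0 (0)
 16  1011100110001110→1 (1)
 17  0111001100011101→0 (0)
 18  1110011000111010→1 (1)
 19  1100110001110101→1 (0)
 20  1001100011101010→1 (0)
 21  0011000111010100→0 (0)
 22  0110001110101000→0 (1)
 23  1100011101010001→1 (0)
 24  1000111010100010→1 (0)
 25  0001110101000100→0 (0)
 26  0011101010001000→0 (0)
 27  0111010100010000→0 (1)
 28  1110101000100001→1 (0)
 29  1101010001000010→1 (1)
 30  1010100010000101→1 (0)
 31  0101000100001010→0 (1)
 32  1010001000010101→1 (0)
 33  0100010000101010→0 (1)
 34  1000100001010101→1 (1)
 35  0001000010101011→0 (1)
 36  0010000101010111→0 (1)
 37  0100001010101111→0 (0)
 38  1000010101011110→1 (0)
 39  0000101010111100→0 (0)
 40  0001010101111000→0 (0)
 41  0010101011110000→0 (1)
 42  0101010111100001→0 (0)
 43  1010101111000010→1 (0)
 44  0101011110000100→0 (0)
 45  1010111100001000→1 (1)
 46  0101111000010001→0 (0)
 47  1011110000100010→1 (0)
 48  0111100001000100→0 (0)
 49  1111000010001000→1 (1)
 50  1110000100010001→1 (0)
 51  1100001000100010→1 (1)
 52  1000010001000101→1 (0)
 53  0000100010001010→0 (0)
 54  0001000100010100→0 (1)
 55  0010001000101001→0 (1)
 56  0100010001010011→0 (1)
 57  1000100010100111→1 (1)
 58  0001000101001111→0 (1)
 59  0010001010011111→0 (1)
 60  0100010100111111→0 (1)
 61  1000101001111111→1 (1)
 62  0001010011111111→0 (0)
 63  0010100111111110→0 (1)
 64  0101001111111101→0 (1)
 65  1010011111111011→1 (1)
 66  0100111111110111→0 (1)
 67  1001111111101111→1 (1)
 68  0011111111011111→0 (1)
 69  0111111110111111→0 (1)
 70  1111111101111111→1 (0)
 71  1111111011111110→1 (0)
 72  1111110111111100→1 (0)
 73  1111101111111000→1 (1)
 74  1111011111110001→1 (0)
 75  1110111111100010→1 (1)
 76  1101111111000101→1 (1)
 77  1011111110001011→1 (0)
 78  0111111100010110→0 (1)
 79  1111111000101101→1 (0)
 80  1111110001011010→1 (0)
 81  1111100010110100→1 (1)
 82  1111000101101001→1 (1)
 83  1110001011010011→1 (0)
 84  1100010110100110→1 (0)
 85  1000101101001100→1 (1)
 86  0001011010011001→0 (0)
 87  0010110100110010→0 (0)
 88  0101101001100100→0 (1)
 89  1011010011001001→1 (0)
 90  0110100110010010→0 (1)
 91  1101001100100101→1 (0)
 92  1010011001001010→1 (1)
 93  0100110010010101→0 (1)
 94  1001100100101011→1 (0)
 95  0011001001010110→0 (0)
 96  0110010010101100→0 (0)
 97  1100100101011000→1 (1)
 98  1001001010110001→1 (0)
 99  0010010101100010→0 (0)
100  0100101011000100→0 (0)
101  1001010110001000→1 (1)
102  0010101100010001→0 (1)
103  0101011000100011→0 (0)
104  1010110001000110→1 (1)
105  0101100010001101→0 (1)
106  1011000100011011→1 (1)
107  0110001000110111→0 (1)
108  1100010001101111→1 (0)
109  1000100011011110→1 (1)
110  0001000110111101→0 (1)
111  0010001101111011→0 (1)
112  0100011011110111→0 (1)
113  1000110111101111→1 (0)
114  0001101111011110→0 (1)
115  0011011110111101→0 (1)
116  0110111101111011→0 (0)
117  1101111011110110→1 (1)
118  1011110111101101→1 (0)
119  0111101111011010→0 (0)
120  1111011110110100→1 (0)
121  1110111101101000→1 (1)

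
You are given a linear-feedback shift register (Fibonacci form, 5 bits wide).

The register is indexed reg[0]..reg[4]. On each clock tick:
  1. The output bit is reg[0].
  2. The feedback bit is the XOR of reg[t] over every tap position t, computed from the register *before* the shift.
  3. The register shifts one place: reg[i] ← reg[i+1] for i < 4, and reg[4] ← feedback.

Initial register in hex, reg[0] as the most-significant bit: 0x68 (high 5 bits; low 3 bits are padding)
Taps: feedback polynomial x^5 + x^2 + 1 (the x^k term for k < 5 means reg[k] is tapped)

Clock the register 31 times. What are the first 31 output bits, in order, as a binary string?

step | reg (before) | out | fb
   0 | 01101 | 0 | 1
   1 | 11011 | 1 | 1
   2 | 10111 | 1 | 0
   3 | 01110 | 0 | 1
   4 | 11101 | 1 | 0
   5 | 11010 | 1 | 1
   6 | 10101 | 1 | 0
   7 | 01010 | 0 | 0
   8 | 10100 | 1 | 0
   9 | 01000 | 0 | 0
  10 | 10000 | 1 | 1
  11 | 00001 | 0 | 0
  12 | 00010 | 0 | 0
  13 | 00100 | 0 | 1
  14 | 01001 | 0 | 0
  15 | 10010 | 1 | 1
  16 | 00101 | 0 | 1
  17 | 01011 | 0 | 0
  18 | 10110 | 1 | 0
  19 | 01100 | 0 | 1
  20 | 11001 | 1 | 1
  21 | 10011 | 1 | 1
  22 | 00111 | 0 | 1
  23 | 01111 | 0 | 1
  24 | 11111 | 1 | 0
  25 | 11110 | 1 | 0
  26 | 11100 | 1 | 0
  27 | 11000 | 1 | 1
  28 | 10001 | 1 | 1
  29 | 00011 | 0 | 0
  30 | 00110 | 0 | 1

0110111010100001001011001111100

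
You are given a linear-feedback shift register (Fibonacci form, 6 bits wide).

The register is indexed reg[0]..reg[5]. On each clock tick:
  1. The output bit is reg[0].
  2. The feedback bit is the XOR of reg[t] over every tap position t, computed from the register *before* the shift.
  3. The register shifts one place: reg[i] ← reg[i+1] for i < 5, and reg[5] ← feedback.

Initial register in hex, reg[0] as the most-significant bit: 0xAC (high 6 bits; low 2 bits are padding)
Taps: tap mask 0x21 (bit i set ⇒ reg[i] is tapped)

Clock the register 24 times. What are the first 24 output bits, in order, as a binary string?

101011001101110110100100

tick  register→output (feedback)
  0  101011→1 (0)
  1  010110→0 (0)
  2  101100→1 (1)
  3  011001→0 (1)
  4  110011→1 (0)
  5  100110→1 (1)
  6  001101→0 (1)
  7  011011→0 (1)
  8  110111→1 (0)
  9  101110→1 (1)
 10  011101→0 (1)
 11  111011→1 (0)
 12  110110→1 (1)
 13  101101→1 (0)
 14  011010→0 (0)
 15  110100→1 (1)
 16  101001→1 (0)
 17  010010→0 (0)
 18  100100→1 (1)
 19  001001→0 (1)
 20  010011→0 (1)
 21  100111→1 (0)
 22  001110→0 (0)
 23  011100→0 (0)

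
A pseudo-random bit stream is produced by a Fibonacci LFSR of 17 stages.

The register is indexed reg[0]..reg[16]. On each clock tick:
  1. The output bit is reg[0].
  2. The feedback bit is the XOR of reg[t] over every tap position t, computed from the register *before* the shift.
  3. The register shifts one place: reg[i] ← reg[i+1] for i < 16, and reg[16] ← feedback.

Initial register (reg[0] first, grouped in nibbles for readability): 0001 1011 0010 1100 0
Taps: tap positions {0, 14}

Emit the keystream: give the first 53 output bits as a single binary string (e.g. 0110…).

00011011001011000000110000010100100101001001100101100

step | reg (before) | out | fb
   0 | 00011011001011000 | 0 | 0
   1 | 00110110010110000 | 0 | 0
   2 | 01101100101100000 | 0 | 0
   3 | 11011001011000000 | 1 | 1
   4 | 10110010110000001 | 1 | 1
   5 | 01100101100000011 | 0 | 0
   6 | 11001011000000110 | 1 | 0
   7 | 10010110000001100 | 1 | 0
   8 | 00101100000011000 | 0 | 0
   9 | 01011000000110000 | 0 | 0
  10 | 10110000001100000 | 1 | 1
  11 | 01100000011000001 | 0 | 0
  12 | 11000000110000010 | 1 | 1
  13 | 10000001100000101 | 1 | 0
  14 | 00000011000001010 | 0 | 0
  15 | 00000110000010100 | 0 | 1
  16 | 00001100000101001 | 0 | 0
  17 | 00011000001010010 | 0 | 0
  18 | 00110000010100100 | 0 | 1
  19 | 01100000101001001 | 0 | 0
  20 | 11000001010010010 | 1 | 1
  21 | 10000010100100101 | 1 | 0
  22 | 00000101001001010 | 0 | 0
  23 | 00001010010010100 | 0 | 1
  24 | 00010100100101001 | 0 | 0
  25 | 00101001001010010 | 0 | 0
  26 | 01010010010100100 | 0 | 1
  27 | 10100100101001001 | 1 | 1
  28 | 01001001010010011 | 0 | 0
  29 | 10010010100100110 | 1 | 0
  30 | 00100101001001100 | 0 | 1
  31 | 01001010010011001 | 0 | 0
  32 | 10010100100110010 | 1 | 1
  33 | 00101001001100101 | 0 | 1
  34 | 01010010011001011 | 0 | 0
  35 | 10100100110010110 | 1 | 0
  36 | 01001001100101100 | 0 | 1
  37 | 10010011001011001 | 1 | 1
  38 | 00100110010110011 | 0 | 0
  39 | 01001100101100110 | 0 | 1
  40 | 10011001011001101 | 1 | 0
  41 | 00110010110011010 | 0 | 0
  42 | 01100101100110100 | 0 | 1
  43 | 11001011001101001 | 1 | 1
  44 | 10010110011010011 | 1 | 1
  45 | 00101100110100111 | 0 | 1
  46 | 01011001101001111 | 0 | 1
  47 | 10110011010011111 | 1 | 0
  48 | 01100110100111110 | 0 | 1
  49 | 11001101001111101 | 1 | 0
  50 | 10011010011111010 | 1 | 1
  51 | 00110100111110101 | 0 | 1
  52 | 01101001111101011 | 0 | 0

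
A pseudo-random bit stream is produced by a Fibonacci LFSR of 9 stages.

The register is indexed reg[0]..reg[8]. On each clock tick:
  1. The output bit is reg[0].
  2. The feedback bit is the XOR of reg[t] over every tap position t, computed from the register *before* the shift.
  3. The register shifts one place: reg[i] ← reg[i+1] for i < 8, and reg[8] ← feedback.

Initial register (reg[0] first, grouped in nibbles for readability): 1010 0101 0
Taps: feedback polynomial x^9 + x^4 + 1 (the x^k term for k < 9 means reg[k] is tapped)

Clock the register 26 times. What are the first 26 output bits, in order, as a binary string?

k : reg_k → out_k, fb_k
0: 101001010 → 1, fb=1
1: 010010101 → 0, fb=1
2: 100101011 → 1, fb=1
3: 001010111 → 0, fb=1
4: 010101111 → 0, fb=0
5: 101011110 → 1, fb=0
6: 010111100 → 0, fb=1
7: 101111001 → 1, fb=0
8: 011110010 → 0, fb=1
9: 111100101 → 1, fb=1
10: 111001011 → 1, fb=1
11: 110010111 → 1, fb=0
12: 100101110 → 1, fb=1
13: 001011101 → 0, fb=1
14: 010111011 → 0, fb=1
15: 101110111 → 1, fb=0
16: 011101110 → 0, fb=0
17: 111011100 → 1, fb=0
18: 110111000 → 1, fb=0
19: 101110000 → 1, fb=0
20: 011100000 → 0, fb=0
21: 111000000 → 1, fb=1
22: 110000001 → 1, fb=1
23: 100000011 → 1, fb=1
24: 000000111 → 0, fb=0
25: 000001110 → 0, fb=0

10100101011110010111011100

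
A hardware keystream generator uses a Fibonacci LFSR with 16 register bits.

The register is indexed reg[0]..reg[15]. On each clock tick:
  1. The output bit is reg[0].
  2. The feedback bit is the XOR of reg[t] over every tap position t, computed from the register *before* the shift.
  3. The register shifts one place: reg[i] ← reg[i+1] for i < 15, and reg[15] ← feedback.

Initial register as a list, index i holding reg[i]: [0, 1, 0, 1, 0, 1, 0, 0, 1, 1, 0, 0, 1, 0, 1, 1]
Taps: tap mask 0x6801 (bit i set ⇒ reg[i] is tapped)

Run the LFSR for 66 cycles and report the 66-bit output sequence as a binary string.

010101001100101110011100100110101011001110010000001110111100011100

tick  register→output (feedback)
  0  0101010011001011→0 (1)
  1  1010100110010111→1 (0)
  2  0101001100101110→0 (0)
  3  1010011001011100→1 (1)
  4  0100110010111001→0 (1)
  5  1001100101110011→1 (1)
  6  0011001011100111→0 (0)
  7  0110010111001110→0 (0)
  8  1100101110011100→1 (1)
  9  1001011100111001→1 (0)
 10  0010111001110010→0 (0)
 11  0101110011100100→0 (1)
 12  1011100111001001→1 (1)
 13  0111001110010011→0 (0)
 14  1110011100100110→1 (1)
 15  1100111001001101→1 (0)
 16  1001110010011010→1 (1)
 17  0011100100110101→0 (0)
 18  0111001001101010→0 (1)
 19  1110010011010101→1 (1)
 20  1100100110101011→1 (0)
 21  1001001101010110→1 (0)
 22  0010011010101100→0 (1)
 23  0100110101011001→0 (1)
 24  1001101010110011→1 (1)
 25  0011010101100111→0 (0)
 26  0110101011001110→0 (0)
 27  1101010110011100→1 (1)
 28  1010101100111001→1 (0)
 29  0101011001110010→0 (0)
 30  1010110011100100→1 (0)
 31  0101100111001000→0 (0)
 32  1011001110010000→1 (0)
 33  0110011100100000→0 (0)
 34  1100111001000000→1 (1)
 35  1001110010000001→1 (1)
 36  0011100100000011→0 (1)
 37  0111001000000111→0 (0)
 38  1110010000001110→1 (1)
 39  1100100000011101→1 (1)
 40  1001000000111011→1 (1)
 41  0010000001110111→0 (1)
 42  0100000011101111→0 (0)
 43  1000000111011110→1 (0)
 44  0000001110111100→0 (0)
 45  0000011101111000→0 (1)
 46  0000111011110001→0 (1)
 47  0001110111100011→0 (1)
 48  0011101111000111→0 (0)
 49  0111011110001110→0 (0)
 50  1110111100011100→1 (1)
 51  1101111000111001→1 (0)
 52  1011110001110010→1 (1)
 53  0111100011100101→0 (1)
 54  1111000111001011→1 (0)
 55  1110001110010110→1 (0)
 56  1100011100101100→1 (0)
 57  1000111001011000→1 (0)
 58  0001110010110000→0 (1)
 59  0011100101100001→0 (0)
 60  0111001011000010→0 (1)
 61  1110010110000101→1 (0)
 62  1100101100001010→1 (0)
 63  1001011000010100→1 (1)
 64  0010110000101001→0 (0)
 65  0101100001010010→0 (0)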